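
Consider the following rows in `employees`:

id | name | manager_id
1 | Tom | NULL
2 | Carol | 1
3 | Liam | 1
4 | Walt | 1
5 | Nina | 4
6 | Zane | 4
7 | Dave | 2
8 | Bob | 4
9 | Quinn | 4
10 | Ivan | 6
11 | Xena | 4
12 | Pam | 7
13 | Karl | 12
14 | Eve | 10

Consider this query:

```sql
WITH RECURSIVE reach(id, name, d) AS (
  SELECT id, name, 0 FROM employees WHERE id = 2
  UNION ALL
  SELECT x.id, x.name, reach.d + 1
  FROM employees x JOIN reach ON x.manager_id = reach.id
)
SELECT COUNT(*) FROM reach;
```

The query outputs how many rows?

4

Base: id=2 (Carol) at d 0.
Iteration 1: rows with manager_id in {2} -> Dave (id 7, d 1).
Iteration 2: rows with manager_id in {7} -> Pam (id 12, d 2).
Iteration 3: rows with manager_id in {12} -> Karl (id 13, d 3).
Iteration 4: no rows with manager_id in {13}; recursion stops.
Total rows emitted: 4.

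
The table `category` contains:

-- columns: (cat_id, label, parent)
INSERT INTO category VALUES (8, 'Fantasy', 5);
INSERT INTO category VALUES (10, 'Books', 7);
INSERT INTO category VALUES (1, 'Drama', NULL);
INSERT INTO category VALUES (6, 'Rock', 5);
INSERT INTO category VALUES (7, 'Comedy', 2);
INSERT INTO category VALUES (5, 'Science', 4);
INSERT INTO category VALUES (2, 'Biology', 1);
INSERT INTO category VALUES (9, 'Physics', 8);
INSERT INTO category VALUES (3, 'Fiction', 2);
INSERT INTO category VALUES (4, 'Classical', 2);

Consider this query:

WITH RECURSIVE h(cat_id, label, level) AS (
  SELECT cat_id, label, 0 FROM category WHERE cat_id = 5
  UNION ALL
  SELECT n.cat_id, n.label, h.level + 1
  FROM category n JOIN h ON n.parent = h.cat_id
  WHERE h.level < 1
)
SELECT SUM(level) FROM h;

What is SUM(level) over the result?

2

Base: cat_id=5 (Science) at level 0.
Iteration 1: rows with parent in {5} -> Rock (id 6, level 1), Fantasy (id 8, level 1).
Iteration 2: level < 1 fails for all current rows; recursion stops.
SUM(level) = 0 + 1 + 1 = 2.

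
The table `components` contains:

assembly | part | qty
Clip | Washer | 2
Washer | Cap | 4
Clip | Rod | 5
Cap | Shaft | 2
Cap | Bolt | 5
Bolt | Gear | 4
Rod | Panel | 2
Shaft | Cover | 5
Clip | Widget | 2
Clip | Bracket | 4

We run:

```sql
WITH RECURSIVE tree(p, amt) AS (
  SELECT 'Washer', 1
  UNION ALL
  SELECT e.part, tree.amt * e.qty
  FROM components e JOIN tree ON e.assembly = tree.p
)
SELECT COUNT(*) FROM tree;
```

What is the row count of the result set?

Base: (Washer, amt=1).
Iteration 1: components of {Washer} -> Cap = 1*4 = 4.
Iteration 2: components of {Cap} -> Bolt = 4*5 = 20, Shaft = 4*2 = 8.
Iteration 3: components of {Bolt,Shaft} -> Cover = 8*5 = 40, Gear = 20*4 = 80.
Iteration 4: no further components; recursion stops.
Total rows emitted: 6.

6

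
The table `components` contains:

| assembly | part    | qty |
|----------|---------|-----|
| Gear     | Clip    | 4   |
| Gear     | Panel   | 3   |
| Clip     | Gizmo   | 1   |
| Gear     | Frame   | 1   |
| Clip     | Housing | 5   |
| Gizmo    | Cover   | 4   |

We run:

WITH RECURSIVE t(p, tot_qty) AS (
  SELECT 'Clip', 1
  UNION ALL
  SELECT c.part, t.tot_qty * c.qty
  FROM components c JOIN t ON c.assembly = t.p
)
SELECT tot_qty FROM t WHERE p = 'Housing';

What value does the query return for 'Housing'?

5

Base: (Clip, tot_qty=1).
Iteration 1: components of {Clip} -> Gizmo = 1*1 = 1, Housing = 1*5 = 5.
Iteration 2: components of {Gizmo,Housing} -> Cover = 1*4 = 4.
Iteration 3: no further components; recursion stops.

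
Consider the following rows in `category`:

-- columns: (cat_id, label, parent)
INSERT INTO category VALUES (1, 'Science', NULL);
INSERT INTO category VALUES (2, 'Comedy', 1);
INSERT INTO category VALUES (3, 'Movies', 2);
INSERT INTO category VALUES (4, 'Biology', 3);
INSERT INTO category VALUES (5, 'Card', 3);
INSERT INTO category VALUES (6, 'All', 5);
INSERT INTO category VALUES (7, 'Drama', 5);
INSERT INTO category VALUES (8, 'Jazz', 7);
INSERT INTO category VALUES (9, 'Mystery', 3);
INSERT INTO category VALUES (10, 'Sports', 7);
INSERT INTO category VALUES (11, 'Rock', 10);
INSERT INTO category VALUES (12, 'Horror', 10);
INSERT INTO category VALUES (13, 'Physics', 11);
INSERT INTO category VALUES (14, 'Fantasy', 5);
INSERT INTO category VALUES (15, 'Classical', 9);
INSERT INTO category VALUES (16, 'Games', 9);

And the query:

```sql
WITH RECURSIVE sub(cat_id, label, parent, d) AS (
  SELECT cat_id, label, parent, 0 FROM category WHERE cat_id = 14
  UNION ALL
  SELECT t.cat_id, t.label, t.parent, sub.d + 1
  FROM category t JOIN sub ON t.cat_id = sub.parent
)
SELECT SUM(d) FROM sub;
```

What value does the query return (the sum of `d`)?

Base: cat_id=14 (Fantasy), parent=5, d 0.
Iteration 1: join on cat_id=5 -> Card (id 5, parent=3, d 1).
Iteration 2: join on cat_id=3 -> Movies (id 3, parent=2, d 2).
Iteration 3: join on cat_id=2 -> Comedy (id 2, parent=1, d 3).
Iteration 4: join on cat_id=1 -> Science (id 1, parent=NULL, d 4).
Iteration 5: parent is NULL; no match; recursion stops.
SUM(d) = 0 + 1 + 2 + 3 + 4 = 10.

10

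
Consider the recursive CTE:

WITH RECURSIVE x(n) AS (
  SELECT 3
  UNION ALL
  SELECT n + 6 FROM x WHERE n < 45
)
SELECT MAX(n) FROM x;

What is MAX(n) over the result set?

45

Base: n=3.
Iteration 1: 3 < 45 holds -> n = 3 + 6 = 9.
Iteration 2: 9 < 45 holds -> n = 9 + 6 = 15.
Iteration 3: 15 < 45 holds -> n = 15 + 6 = 21.
Iteration 4: 21 < 45 holds -> n = 21 + 6 = 27.
Iteration 5: 27 < 45 holds -> n = 27 + 6 = 33.
Iteration 6: 33 < 45 holds -> n = 33 + 6 = 39.
Iteration 7: 39 < 45 holds -> n = 39 + 6 = 45.
Iteration 8: 45 < 45 fails; recursion stops.
n values: 3, 9, 15, 21, 27, 33, 39, 45; the maximum is 45.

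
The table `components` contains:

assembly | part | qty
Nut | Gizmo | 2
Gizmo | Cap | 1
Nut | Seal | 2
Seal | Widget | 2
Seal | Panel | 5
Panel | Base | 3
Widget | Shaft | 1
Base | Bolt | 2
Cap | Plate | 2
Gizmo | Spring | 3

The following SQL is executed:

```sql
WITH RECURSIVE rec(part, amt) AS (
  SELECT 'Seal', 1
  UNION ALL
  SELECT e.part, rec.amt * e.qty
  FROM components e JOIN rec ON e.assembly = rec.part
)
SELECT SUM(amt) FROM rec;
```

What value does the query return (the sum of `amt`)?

Base: (Seal, amt=1).
Iteration 1: components of {Seal} -> Panel = 1*5 = 5, Widget = 1*2 = 2.
Iteration 2: components of {Panel,Widget} -> Base = 5*3 = 15, Shaft = 2*1 = 2.
Iteration 3: components of {Base,Shaft} -> Bolt = 15*2 = 30.
Iteration 4: no further components; recursion stops.
SUM(amt) = 1 + 2 + 5 + 2 + 15 + 30 = 55.

55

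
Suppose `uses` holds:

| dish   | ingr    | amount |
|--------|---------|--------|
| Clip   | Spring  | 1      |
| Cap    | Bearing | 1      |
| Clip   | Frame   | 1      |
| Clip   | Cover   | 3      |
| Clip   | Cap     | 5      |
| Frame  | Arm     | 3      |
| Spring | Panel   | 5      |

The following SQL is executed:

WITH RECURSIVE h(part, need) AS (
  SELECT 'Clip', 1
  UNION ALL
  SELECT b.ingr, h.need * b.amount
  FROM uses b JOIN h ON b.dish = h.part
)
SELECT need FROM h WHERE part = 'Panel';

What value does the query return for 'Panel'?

5

Base: (Clip, need=1).
Iteration 1: components of {Clip} -> Cap = 1*5 = 5, Cover = 1*3 = 3, Frame = 1*1 = 1, Spring = 1*1 = 1.
Iteration 2: components of {Cap,Cover,Frame,Spring} -> Arm = 1*3 = 3, Bearing = 5*1 = 5, Panel = 1*5 = 5.
Iteration 3: no further components; recursion stops.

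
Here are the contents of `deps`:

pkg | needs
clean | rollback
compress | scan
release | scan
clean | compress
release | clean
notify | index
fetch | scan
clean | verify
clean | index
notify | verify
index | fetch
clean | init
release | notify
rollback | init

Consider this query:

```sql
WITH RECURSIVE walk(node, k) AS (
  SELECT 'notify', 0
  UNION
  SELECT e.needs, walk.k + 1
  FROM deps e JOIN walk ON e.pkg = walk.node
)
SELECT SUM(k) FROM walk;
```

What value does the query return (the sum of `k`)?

Base: (notify, k=0).
Iteration 1: edges from {notify} -> (index, k=1), (verify, k=1).
Iteration 2: edges from {index,verify} -> (fetch, k=2).
Iteration 3: edges from {fetch} -> (scan, k=3).
Iteration 4: no outgoing edges from {scan}; recursion stops.
SUM(k) = 0 + 1 + 1 + 2 + 3 = 7.

7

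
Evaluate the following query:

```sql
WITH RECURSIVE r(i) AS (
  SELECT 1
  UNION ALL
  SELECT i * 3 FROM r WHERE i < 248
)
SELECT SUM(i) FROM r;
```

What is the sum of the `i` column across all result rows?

1093

Base: i=1.
Iteration 1: 1 < 248 holds -> i = 1 * 3 = 3.
Iteration 2: 3 < 248 holds -> i = 3 * 3 = 9.
Iteration 3: 9 < 248 holds -> i = 9 * 3 = 27.
Iteration 4: 27 < 248 holds -> i = 27 * 3 = 81.
Iteration 5: 81 < 248 holds -> i = 81 * 3 = 243.
Iteration 6: 243 < 248 holds -> i = 243 * 3 = 729.
Iteration 7: 729 < 248 fails; recursion stops.
SUM(i) = 1 + 3 + 9 + 27 + 81 + 243 + 729 = 1093.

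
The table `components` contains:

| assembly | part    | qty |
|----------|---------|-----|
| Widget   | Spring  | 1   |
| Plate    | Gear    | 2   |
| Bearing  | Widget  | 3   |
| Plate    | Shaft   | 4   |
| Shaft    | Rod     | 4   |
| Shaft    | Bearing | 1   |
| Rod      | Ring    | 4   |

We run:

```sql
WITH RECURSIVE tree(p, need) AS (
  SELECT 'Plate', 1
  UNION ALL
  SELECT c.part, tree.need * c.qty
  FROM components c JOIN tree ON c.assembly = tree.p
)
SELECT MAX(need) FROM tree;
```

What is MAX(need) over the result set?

Base: (Plate, need=1).
Iteration 1: components of {Plate} -> Gear = 1*2 = 2, Shaft = 1*4 = 4.
Iteration 2: components of {Gear,Shaft} -> Bearing = 4*1 = 4, Rod = 4*4 = 16.
Iteration 3: components of {Bearing,Rod} -> Ring = 16*4 = 64, Widget = 4*3 = 12.
Iteration 4: components of {Ring,Widget} -> Spring = 12*1 = 12.
Iteration 5: no further components; recursion stops.
need values: 1, 4, 2, 4, 16, 12, 64, 12; the maximum is 64.

64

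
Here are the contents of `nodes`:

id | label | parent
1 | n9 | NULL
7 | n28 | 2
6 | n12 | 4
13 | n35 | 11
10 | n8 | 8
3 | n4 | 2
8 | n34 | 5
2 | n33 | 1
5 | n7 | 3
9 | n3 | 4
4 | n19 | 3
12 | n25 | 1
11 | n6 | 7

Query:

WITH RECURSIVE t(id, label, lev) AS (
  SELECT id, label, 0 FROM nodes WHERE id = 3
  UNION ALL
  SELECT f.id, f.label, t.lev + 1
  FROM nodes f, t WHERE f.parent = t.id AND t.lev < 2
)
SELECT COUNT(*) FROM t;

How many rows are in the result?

Base: id=3 (n4) at lev 0.
Iteration 1: rows with parent in {3} -> n19 (id 4, lev 1), n7 (id 5, lev 1).
Iteration 2: rows with parent in {4,5} -> n12 (id 6, lev 2), n34 (id 8, lev 2), n3 (id 9, lev 2).
Iteration 3: lev < 2 fails for all current rows; recursion stops.
Total rows emitted: 6.

6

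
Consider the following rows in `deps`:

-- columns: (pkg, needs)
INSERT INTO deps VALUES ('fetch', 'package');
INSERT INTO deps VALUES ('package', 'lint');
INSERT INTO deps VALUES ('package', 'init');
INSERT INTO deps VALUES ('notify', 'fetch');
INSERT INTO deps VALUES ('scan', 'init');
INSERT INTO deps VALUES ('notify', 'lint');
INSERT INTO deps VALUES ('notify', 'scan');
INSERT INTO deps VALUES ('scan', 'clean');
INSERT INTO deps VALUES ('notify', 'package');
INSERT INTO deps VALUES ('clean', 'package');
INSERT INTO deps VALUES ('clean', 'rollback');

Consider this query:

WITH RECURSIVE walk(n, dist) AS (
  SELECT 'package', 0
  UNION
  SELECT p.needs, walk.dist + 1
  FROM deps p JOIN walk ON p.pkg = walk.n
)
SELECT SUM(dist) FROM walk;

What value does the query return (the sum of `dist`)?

Base: (package, dist=0).
Iteration 1: edges from {package} -> (init, dist=1), (lint, dist=1).
Iteration 2: no outgoing edges from {init,lint}; recursion stops.
SUM(dist) = 0 + 1 + 1 = 2.

2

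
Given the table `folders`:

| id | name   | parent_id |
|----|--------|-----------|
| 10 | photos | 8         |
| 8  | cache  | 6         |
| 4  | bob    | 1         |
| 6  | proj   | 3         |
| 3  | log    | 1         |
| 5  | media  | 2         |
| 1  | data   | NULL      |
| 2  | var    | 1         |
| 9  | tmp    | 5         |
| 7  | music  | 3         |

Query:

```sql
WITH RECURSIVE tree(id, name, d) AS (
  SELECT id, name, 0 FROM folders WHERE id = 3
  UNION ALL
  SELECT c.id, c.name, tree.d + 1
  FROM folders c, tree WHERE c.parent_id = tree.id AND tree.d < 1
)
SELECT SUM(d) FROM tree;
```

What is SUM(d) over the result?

Base: id=3 (log) at d 0.
Iteration 1: rows with parent_id in {3} -> proj (id 6, d 1), music (id 7, d 1).
Iteration 2: d < 1 fails for all current rows; recursion stops.
SUM(d) = 0 + 1 + 1 = 2.

2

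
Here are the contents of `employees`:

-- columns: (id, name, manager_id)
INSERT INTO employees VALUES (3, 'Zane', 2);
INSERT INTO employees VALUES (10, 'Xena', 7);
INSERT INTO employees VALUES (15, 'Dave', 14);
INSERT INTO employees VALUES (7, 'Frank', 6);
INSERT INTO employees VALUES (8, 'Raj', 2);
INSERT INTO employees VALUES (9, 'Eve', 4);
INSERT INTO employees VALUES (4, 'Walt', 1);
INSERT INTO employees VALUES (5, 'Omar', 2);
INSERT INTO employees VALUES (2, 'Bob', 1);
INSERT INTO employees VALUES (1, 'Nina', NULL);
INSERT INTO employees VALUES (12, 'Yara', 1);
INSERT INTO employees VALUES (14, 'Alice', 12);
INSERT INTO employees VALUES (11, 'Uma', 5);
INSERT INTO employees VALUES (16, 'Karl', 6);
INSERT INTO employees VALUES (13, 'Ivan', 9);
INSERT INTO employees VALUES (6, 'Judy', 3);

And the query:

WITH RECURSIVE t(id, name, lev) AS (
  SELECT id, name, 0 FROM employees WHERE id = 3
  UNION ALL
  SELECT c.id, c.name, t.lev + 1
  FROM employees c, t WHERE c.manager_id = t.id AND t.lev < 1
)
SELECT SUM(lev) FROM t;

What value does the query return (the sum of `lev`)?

1

Base: id=3 (Zane) at lev 0.
Iteration 1: rows with manager_id in {3} -> Judy (id 6, lev 1).
Iteration 2: lev < 1 fails for all current rows; recursion stops.
SUM(lev) = 0 + 1 = 1.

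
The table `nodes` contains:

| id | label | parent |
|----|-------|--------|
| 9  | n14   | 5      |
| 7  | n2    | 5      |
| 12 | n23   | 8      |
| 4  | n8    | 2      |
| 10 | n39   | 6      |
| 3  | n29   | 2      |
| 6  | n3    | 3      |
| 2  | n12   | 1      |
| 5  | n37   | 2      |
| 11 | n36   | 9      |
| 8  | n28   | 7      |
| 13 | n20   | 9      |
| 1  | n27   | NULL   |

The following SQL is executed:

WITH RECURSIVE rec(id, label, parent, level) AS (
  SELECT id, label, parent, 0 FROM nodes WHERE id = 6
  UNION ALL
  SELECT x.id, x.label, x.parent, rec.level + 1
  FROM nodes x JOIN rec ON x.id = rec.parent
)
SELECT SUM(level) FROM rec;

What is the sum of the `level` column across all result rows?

Base: id=6 (n3), parent=3, level 0.
Iteration 1: join on id=3 -> n29 (id 3, parent=2, level 1).
Iteration 2: join on id=2 -> n12 (id 2, parent=1, level 2).
Iteration 3: join on id=1 -> n27 (id 1, parent=NULL, level 3).
Iteration 4: parent is NULL; no match; recursion stops.
SUM(level) = 0 + 1 + 2 + 3 = 6.

6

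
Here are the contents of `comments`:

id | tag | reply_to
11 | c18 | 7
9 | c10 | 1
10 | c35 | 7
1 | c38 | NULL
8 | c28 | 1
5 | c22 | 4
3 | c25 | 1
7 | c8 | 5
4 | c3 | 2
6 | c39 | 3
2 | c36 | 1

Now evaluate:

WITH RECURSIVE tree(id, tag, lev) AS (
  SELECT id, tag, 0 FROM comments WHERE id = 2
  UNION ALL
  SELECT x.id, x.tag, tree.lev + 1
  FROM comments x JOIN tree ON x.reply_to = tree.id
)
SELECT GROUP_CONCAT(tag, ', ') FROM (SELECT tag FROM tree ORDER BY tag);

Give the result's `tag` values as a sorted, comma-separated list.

Base: id=2 (c36) at lev 0.
Iteration 1: rows with reply_to in {2} -> c3 (id 4, lev 1).
Iteration 2: rows with reply_to in {4} -> c22 (id 5, lev 2).
Iteration 3: rows with reply_to in {5} -> c8 (id 7, lev 3).
Iteration 4: rows with reply_to in {7} -> c35 (id 10, lev 4), c18 (id 11, lev 4).
Iteration 5: no rows with reply_to in {10,11}; recursion stops.

c18, c22, c3, c35, c36, c8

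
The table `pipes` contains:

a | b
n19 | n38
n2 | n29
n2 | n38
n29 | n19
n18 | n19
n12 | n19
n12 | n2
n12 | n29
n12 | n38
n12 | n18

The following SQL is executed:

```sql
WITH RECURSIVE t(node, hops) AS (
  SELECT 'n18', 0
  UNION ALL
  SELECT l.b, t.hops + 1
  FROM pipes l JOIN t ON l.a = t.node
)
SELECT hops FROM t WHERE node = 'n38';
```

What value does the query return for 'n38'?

2

Base: (n18, hops=0).
Iteration 1: edges from {n18} -> (n19, hops=1).
Iteration 2: edges from {n19} -> (n38, hops=2).
Iteration 3: no outgoing edges from {n38}; recursion stops.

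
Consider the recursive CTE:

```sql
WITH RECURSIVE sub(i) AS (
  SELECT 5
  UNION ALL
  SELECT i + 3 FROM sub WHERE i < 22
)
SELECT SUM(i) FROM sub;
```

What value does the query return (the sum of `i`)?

98

Base: i=5.
Iteration 1: 5 < 22 holds -> i = 5 + 3 = 8.
Iteration 2: 8 < 22 holds -> i = 8 + 3 = 11.
Iteration 3: 11 < 22 holds -> i = 11 + 3 = 14.
Iteration 4: 14 < 22 holds -> i = 14 + 3 = 17.
Iteration 5: 17 < 22 holds -> i = 17 + 3 = 20.
Iteration 6: 20 < 22 holds -> i = 20 + 3 = 23.
Iteration 7: 23 < 22 fails; recursion stops.
SUM(i) = 5 + 8 + 11 + 14 + 17 + 20 + 23 = 98.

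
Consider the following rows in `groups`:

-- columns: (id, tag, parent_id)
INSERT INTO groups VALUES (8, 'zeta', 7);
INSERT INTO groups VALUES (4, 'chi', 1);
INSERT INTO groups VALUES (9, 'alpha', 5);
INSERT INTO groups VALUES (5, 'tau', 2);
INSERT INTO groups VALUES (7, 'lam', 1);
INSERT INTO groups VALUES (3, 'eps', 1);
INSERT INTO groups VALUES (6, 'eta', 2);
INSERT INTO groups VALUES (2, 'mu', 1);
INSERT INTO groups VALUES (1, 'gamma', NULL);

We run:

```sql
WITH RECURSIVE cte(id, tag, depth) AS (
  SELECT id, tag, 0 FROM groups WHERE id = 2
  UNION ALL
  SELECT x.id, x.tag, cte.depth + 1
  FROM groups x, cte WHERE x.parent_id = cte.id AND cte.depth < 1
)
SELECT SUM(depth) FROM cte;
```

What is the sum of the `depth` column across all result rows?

Base: id=2 (mu) at depth 0.
Iteration 1: rows with parent_id in {2} -> tau (id 5, depth 1), eta (id 6, depth 1).
Iteration 2: depth < 1 fails for all current rows; recursion stops.
SUM(depth) = 0 + 1 + 1 = 2.

2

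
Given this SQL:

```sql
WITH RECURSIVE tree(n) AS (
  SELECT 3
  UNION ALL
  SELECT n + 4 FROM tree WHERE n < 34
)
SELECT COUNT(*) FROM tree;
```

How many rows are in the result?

9

Base: n=3.
Iteration 1: 3 < 34 holds -> n = 3 + 4 = 7.
Iteration 2: 7 < 34 holds -> n = 7 + 4 = 11.
Iteration 3: 11 < 34 holds -> n = 11 + 4 = 15.
Iteration 4: 15 < 34 holds -> n = 15 + 4 = 19.
Iteration 5: 19 < 34 holds -> n = 19 + 4 = 23.
Iteration 6: 23 < 34 holds -> n = 23 + 4 = 27.
Iteration 7: 27 < 34 holds -> n = 27 + 4 = 31.
Iteration 8: 31 < 34 holds -> n = 31 + 4 = 35.
Iteration 9: 35 < 34 fails; recursion stops.
Total rows emitted: 9.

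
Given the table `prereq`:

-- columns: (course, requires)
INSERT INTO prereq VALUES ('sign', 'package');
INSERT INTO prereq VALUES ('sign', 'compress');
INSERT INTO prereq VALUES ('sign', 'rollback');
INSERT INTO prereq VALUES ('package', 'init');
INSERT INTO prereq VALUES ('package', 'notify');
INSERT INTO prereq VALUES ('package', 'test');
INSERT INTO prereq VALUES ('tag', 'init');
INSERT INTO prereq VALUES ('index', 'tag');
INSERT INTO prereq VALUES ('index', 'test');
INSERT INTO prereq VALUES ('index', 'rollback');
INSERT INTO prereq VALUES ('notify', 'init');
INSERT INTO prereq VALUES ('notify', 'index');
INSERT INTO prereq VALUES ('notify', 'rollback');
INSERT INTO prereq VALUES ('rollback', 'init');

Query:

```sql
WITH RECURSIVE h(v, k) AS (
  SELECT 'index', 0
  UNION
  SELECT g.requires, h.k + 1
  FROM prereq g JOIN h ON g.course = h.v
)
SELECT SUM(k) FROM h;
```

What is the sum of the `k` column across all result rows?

5

Base: (index, k=0).
Iteration 1: edges from {index} -> (rollback, k=1), (tag, k=1), (test, k=1).
Iteration 2: edges from {rollback,tag,test} -> (init, k=2). [UNION drops 1 duplicate row(s)]
Iteration 3: no outgoing edges from {init}; recursion stops.
SUM(k) = 0 + 1 + 1 + 1 + 2 = 5.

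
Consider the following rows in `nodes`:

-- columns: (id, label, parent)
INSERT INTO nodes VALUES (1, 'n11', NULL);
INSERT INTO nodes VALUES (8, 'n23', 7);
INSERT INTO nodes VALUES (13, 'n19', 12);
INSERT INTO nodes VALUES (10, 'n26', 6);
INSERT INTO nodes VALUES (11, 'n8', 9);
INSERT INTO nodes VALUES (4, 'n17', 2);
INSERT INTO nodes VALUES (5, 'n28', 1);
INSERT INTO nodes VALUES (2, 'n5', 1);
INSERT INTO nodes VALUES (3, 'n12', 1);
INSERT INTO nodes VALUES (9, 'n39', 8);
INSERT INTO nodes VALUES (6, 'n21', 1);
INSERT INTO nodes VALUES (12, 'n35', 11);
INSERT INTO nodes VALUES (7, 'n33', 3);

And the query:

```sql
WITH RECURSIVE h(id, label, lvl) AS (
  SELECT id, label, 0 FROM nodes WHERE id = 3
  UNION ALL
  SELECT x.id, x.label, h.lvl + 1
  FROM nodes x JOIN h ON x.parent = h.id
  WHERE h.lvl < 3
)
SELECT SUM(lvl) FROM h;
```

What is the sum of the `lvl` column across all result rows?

6

Base: id=3 (n12) at lvl 0.
Iteration 1: rows with parent in {3} -> n33 (id 7, lvl 1).
Iteration 2: rows with parent in {7} -> n23 (id 8, lvl 2).
Iteration 3: rows with parent in {8} -> n39 (id 9, lvl 3).
Iteration 4: lvl < 3 fails for all current rows; recursion stops.
SUM(lvl) = 0 + 1 + 2 + 3 = 6.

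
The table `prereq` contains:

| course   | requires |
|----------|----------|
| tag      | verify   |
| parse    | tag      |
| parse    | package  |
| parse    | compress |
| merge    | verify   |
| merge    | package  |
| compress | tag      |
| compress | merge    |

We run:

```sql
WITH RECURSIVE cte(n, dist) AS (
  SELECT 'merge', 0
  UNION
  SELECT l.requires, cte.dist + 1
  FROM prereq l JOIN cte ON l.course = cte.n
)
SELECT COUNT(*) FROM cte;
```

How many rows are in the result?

3

Base: (merge, dist=0).
Iteration 1: edges from {merge} -> (package, dist=1), (verify, dist=1).
Iteration 2: no outgoing edges from {package,verify}; recursion stops.
Total rows emitted: 3.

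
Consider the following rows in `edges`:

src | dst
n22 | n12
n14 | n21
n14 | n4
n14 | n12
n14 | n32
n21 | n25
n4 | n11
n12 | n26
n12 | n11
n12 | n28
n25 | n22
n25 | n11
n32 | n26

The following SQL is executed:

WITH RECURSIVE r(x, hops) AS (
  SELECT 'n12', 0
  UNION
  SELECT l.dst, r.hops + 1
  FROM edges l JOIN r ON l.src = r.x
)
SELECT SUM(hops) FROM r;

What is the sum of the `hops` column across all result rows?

Base: (n12, hops=0).
Iteration 1: edges from {n12} -> (n11, hops=1), (n26, hops=1), (n28, hops=1).
Iteration 2: no outgoing edges from {n11,n26,n28}; recursion stops.
SUM(hops) = 0 + 1 + 1 + 1 = 3.

3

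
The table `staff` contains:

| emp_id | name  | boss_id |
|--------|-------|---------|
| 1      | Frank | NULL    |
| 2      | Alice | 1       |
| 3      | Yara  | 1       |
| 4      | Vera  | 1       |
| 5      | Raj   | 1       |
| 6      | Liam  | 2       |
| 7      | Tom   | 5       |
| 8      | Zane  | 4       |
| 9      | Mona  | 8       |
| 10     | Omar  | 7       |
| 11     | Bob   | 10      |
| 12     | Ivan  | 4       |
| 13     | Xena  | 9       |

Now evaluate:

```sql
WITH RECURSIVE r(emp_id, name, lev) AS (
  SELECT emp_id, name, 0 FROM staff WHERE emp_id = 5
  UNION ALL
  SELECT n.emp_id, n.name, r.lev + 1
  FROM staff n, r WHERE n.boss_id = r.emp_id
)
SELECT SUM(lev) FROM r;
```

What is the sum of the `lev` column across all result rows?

Base: emp_id=5 (Raj) at lev 0.
Iteration 1: rows with boss_id in {5} -> Tom (id 7, lev 1).
Iteration 2: rows with boss_id in {7} -> Omar (id 10, lev 2).
Iteration 3: rows with boss_id in {10} -> Bob (id 11, lev 3).
Iteration 4: no rows with boss_id in {11}; recursion stops.
SUM(lev) = 0 + 1 + 2 + 3 = 6.

6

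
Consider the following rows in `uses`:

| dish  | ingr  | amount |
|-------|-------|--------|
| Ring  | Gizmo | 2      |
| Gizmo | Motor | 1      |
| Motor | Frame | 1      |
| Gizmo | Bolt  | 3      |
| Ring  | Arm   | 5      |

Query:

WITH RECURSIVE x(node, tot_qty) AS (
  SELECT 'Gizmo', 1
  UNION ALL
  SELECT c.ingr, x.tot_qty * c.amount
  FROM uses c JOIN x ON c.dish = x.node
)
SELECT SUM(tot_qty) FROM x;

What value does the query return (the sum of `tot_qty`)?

6

Base: (Gizmo, tot_qty=1).
Iteration 1: components of {Gizmo} -> Bolt = 1*3 = 3, Motor = 1*1 = 1.
Iteration 2: components of {Bolt,Motor} -> Frame = 1*1 = 1.
Iteration 3: no further components; recursion stops.
SUM(tot_qty) = 1 + 1 + 3 + 1 = 6.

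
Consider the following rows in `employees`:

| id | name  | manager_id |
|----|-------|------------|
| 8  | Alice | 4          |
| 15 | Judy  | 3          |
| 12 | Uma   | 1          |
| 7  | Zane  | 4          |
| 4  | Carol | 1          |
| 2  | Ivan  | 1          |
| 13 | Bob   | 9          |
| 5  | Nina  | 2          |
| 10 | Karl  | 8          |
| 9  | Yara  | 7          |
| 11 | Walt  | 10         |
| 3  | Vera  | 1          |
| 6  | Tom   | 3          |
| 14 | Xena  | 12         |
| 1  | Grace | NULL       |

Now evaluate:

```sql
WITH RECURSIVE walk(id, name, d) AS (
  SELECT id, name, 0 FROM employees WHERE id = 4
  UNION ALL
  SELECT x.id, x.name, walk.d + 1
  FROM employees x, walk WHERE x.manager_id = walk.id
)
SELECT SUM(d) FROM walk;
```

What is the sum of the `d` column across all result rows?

12

Base: id=4 (Carol) at d 0.
Iteration 1: rows with manager_id in {4} -> Zane (id 7, d 1), Alice (id 8, d 1).
Iteration 2: rows with manager_id in {7,8} -> Yara (id 9, d 2), Karl (id 10, d 2).
Iteration 3: rows with manager_id in {9,10} -> Walt (id 11, d 3), Bob (id 13, d 3).
Iteration 4: no rows with manager_id in {11,13}; recursion stops.
SUM(d) = 0 + 1 + 1 + 2 + 2 + 3 + 3 = 12.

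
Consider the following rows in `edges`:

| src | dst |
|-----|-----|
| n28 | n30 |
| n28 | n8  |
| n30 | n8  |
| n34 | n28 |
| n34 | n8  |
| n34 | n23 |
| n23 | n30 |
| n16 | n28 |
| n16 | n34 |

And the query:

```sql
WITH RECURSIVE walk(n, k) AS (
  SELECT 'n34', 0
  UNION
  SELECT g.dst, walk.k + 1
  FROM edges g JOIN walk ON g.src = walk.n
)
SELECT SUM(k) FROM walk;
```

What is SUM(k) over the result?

Base: (n34, k=0).
Iteration 1: edges from {n34} -> (n23, k=1), (n28, k=1), (n8, k=1).
Iteration 2: edges from {n23,n28,n8} -> (n30, k=2), (n8, k=2). [UNION drops 1 duplicate row(s)]
Iteration 3: edges from {n30,n8} -> (n8, k=3).
Iteration 4: no outgoing edges from {n8}; recursion stops.
SUM(k) = 0 + 1 + 1 + 1 + 2 + 2 + 3 = 10.

10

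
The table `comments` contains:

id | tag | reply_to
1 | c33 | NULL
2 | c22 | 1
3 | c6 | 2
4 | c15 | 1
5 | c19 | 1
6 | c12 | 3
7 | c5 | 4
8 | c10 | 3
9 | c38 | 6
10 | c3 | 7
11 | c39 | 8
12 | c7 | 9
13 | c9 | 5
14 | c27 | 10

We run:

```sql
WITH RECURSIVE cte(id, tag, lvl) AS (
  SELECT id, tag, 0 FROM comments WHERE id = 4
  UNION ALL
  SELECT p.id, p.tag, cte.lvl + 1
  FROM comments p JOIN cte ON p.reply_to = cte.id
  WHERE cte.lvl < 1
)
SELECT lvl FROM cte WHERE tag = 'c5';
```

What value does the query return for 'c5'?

1

Base: id=4 (c15) at lvl 0.
Iteration 1: rows with reply_to in {4} -> c5 (id 7, lvl 1).
Iteration 2: lvl < 1 fails for all current rows; recursion stops.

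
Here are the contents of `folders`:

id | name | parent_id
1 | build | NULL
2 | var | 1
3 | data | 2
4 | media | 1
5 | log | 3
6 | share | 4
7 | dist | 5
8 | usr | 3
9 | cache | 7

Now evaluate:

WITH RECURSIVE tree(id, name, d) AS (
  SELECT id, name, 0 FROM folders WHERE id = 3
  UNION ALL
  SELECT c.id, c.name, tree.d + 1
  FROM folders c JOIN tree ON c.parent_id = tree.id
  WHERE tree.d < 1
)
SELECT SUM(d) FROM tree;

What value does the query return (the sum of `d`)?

Base: id=3 (data) at d 0.
Iteration 1: rows with parent_id in {3} -> log (id 5, d 1), usr (id 8, d 1).
Iteration 2: d < 1 fails for all current rows; recursion stops.
SUM(d) = 0 + 1 + 1 = 2.

2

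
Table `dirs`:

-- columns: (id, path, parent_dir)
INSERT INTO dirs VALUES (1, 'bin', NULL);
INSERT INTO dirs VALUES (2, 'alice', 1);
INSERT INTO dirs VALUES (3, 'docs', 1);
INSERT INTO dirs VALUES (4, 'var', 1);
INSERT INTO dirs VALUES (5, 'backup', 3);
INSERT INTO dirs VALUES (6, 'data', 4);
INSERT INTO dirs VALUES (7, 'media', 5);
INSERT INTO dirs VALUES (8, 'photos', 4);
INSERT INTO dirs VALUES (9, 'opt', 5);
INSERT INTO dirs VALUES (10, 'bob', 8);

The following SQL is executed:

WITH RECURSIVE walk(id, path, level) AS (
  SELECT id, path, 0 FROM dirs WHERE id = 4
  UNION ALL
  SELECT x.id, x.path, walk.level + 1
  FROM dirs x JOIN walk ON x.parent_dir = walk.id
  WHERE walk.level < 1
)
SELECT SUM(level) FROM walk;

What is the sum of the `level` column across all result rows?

2

Base: id=4 (var) at level 0.
Iteration 1: rows with parent_dir in {4} -> data (id 6, level 1), photos (id 8, level 1).
Iteration 2: level < 1 fails for all current rows; recursion stops.
SUM(level) = 0 + 1 + 1 = 2.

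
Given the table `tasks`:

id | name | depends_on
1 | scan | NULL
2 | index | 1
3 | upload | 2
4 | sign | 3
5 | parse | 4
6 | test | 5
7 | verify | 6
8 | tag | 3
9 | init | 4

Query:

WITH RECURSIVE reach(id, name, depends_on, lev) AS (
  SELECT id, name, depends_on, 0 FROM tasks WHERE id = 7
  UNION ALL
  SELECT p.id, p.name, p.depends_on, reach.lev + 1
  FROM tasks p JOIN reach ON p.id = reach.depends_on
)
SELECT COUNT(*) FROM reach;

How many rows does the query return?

7

Base: id=7 (verify), depends_on=6, lev 0.
Iteration 1: join on id=6 -> test (id 6, depends_on=5, lev 1).
Iteration 2: join on id=5 -> parse (id 5, depends_on=4, lev 2).
Iteration 3: join on id=4 -> sign (id 4, depends_on=3, lev 3).
Iteration 4: join on id=3 -> upload (id 3, depends_on=2, lev 4).
Iteration 5: join on id=2 -> index (id 2, depends_on=1, lev 5).
Iteration 6: join on id=1 -> scan (id 1, depends_on=NULL, lev 6).
Iteration 7: depends_on is NULL; no match; recursion stops.
Total rows emitted: 7.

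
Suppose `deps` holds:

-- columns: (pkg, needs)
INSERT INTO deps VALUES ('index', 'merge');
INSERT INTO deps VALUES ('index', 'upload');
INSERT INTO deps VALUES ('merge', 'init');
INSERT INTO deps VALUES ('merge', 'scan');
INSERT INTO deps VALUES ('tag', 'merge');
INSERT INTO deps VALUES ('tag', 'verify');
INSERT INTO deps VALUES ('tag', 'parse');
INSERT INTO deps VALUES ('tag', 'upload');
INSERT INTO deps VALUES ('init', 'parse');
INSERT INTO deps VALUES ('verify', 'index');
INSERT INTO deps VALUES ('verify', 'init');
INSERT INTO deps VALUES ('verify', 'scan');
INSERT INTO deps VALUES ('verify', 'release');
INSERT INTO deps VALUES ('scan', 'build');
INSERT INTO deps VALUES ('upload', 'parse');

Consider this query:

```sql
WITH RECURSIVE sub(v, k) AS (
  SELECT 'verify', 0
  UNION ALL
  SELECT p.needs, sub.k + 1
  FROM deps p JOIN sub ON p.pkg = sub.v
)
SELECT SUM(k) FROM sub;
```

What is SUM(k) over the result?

29

Base: (verify, k=0).
Iteration 1: edges from {verify} -> (index, k=1), (init, k=1), (release, k=1), (scan, k=1).
Iteration 2: edges from {index,init,release,scan} -> (build, k=2), (merge, k=2), (parse, k=2), (upload, k=2).
Iteration 3: edges from {build,merge,parse,upload} -> (init, k=3), (parse, k=3), (scan, k=3).
Iteration 4: edges from {init,parse,scan} -> (build, k=4), (parse, k=4).
Iteration 5: no outgoing edges from {build,parse}; recursion stops.
SUM(k) = 0 + 1 + 1 + 1 + 1 + 2 + 2 + 2 + 2 + 3 + 3 + 3 + 4 + 4 = 29.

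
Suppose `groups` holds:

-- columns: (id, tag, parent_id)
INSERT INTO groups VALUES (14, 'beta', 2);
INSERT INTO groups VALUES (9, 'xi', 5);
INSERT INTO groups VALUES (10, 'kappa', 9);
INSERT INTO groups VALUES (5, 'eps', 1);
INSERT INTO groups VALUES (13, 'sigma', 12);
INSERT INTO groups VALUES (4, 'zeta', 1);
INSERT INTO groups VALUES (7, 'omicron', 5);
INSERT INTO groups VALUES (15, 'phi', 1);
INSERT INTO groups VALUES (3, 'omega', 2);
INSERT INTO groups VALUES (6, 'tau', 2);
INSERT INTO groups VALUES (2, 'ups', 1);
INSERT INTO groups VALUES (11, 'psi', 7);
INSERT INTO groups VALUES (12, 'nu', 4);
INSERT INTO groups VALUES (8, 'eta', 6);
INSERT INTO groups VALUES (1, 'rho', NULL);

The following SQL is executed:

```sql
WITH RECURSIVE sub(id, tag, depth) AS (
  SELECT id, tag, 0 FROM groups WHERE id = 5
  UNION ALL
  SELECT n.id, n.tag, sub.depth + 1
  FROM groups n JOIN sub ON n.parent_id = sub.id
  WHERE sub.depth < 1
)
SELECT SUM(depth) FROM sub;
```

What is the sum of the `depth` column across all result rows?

Base: id=5 (eps) at depth 0.
Iteration 1: rows with parent_id in {5} -> omicron (id 7, depth 1), xi (id 9, depth 1).
Iteration 2: depth < 1 fails for all current rows; recursion stops.
SUM(depth) = 0 + 1 + 1 = 2.

2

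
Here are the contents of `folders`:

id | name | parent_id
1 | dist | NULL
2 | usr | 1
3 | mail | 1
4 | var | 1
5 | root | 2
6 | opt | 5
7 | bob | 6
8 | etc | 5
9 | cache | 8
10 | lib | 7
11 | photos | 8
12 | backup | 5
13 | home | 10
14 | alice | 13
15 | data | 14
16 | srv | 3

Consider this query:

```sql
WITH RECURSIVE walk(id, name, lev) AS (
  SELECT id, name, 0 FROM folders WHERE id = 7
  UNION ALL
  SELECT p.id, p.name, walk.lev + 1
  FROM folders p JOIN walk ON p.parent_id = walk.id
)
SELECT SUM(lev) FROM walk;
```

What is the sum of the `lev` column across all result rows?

Base: id=7 (bob) at lev 0.
Iteration 1: rows with parent_id in {7} -> lib (id 10, lev 1).
Iteration 2: rows with parent_id in {10} -> home (id 13, lev 2).
Iteration 3: rows with parent_id in {13} -> alice (id 14, lev 3).
Iteration 4: rows with parent_id in {14} -> data (id 15, lev 4).
Iteration 5: no rows with parent_id in {15}; recursion stops.
SUM(lev) = 0 + 1 + 2 + 3 + 4 = 10.

10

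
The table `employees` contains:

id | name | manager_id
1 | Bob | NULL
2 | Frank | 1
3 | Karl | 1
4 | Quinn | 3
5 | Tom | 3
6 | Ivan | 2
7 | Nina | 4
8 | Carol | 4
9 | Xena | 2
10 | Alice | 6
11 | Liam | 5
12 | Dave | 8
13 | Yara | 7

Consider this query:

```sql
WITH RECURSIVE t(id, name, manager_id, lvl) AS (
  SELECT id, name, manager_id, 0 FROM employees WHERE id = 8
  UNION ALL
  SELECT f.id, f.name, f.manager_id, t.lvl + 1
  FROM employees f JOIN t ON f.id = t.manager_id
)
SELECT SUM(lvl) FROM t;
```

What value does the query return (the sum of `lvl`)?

Base: id=8 (Carol), manager_id=4, lvl 0.
Iteration 1: join on id=4 -> Quinn (id 4, manager_id=3, lvl 1).
Iteration 2: join on id=3 -> Karl (id 3, manager_id=1, lvl 2).
Iteration 3: join on id=1 -> Bob (id 1, manager_id=NULL, lvl 3).
Iteration 4: manager_id is NULL; no match; recursion stops.
SUM(lvl) = 0 + 1 + 2 + 3 = 6.

6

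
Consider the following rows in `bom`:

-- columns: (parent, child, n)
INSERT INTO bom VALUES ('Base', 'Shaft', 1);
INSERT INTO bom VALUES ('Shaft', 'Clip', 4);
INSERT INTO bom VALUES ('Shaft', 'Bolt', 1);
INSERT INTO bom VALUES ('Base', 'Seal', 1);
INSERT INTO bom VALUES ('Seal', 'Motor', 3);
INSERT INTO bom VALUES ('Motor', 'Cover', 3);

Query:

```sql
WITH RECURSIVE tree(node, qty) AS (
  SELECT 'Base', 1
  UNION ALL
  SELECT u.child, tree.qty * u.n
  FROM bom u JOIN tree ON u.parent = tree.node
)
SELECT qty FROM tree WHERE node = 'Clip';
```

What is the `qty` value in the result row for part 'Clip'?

4

Base: (Base, qty=1).
Iteration 1: components of {Base} -> Seal = 1*1 = 1, Shaft = 1*1 = 1.
Iteration 2: components of {Seal,Shaft} -> Bolt = 1*1 = 1, Clip = 1*4 = 4, Motor = 1*3 = 3.
Iteration 3: components of {Bolt,Clip,Motor} -> Cover = 3*3 = 9.
Iteration 4: no further components; recursion stops.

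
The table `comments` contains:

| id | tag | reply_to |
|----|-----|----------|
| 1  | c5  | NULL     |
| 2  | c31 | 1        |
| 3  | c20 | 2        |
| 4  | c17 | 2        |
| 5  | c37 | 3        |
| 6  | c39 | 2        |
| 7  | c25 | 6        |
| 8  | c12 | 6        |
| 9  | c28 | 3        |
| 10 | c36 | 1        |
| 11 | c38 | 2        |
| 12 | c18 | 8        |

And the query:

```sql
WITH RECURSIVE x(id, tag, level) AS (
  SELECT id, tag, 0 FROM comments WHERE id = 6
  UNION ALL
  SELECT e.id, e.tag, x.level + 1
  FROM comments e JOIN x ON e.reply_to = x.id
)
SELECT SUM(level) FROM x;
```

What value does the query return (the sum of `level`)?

Base: id=6 (c39) at level 0.
Iteration 1: rows with reply_to in {6} -> c25 (id 7, level 1), c12 (id 8, level 1).
Iteration 2: rows with reply_to in {7,8} -> c18 (id 12, level 2).
Iteration 3: no rows with reply_to in {12}; recursion stops.
SUM(level) = 0 + 1 + 1 + 2 = 4.

4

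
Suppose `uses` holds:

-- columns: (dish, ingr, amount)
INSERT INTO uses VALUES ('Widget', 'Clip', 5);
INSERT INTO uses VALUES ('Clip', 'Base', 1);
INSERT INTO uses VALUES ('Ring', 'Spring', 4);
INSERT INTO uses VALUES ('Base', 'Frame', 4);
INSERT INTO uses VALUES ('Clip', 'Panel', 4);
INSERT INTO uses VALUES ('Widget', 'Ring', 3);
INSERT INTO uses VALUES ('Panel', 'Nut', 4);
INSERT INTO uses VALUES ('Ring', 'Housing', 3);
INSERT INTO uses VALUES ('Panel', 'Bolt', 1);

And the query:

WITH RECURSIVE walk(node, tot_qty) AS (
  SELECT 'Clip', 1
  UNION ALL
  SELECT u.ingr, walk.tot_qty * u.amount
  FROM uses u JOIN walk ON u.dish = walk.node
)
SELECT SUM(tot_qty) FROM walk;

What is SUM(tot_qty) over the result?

30

Base: (Clip, tot_qty=1).
Iteration 1: components of {Clip} -> Base = 1*1 = 1, Panel = 1*4 = 4.
Iteration 2: components of {Base,Panel} -> Bolt = 4*1 = 4, Frame = 1*4 = 4, Nut = 4*4 = 16.
Iteration 3: no further components; recursion stops.
SUM(tot_qty) = 1 + 4 + 1 + 16 + 4 + 4 = 30.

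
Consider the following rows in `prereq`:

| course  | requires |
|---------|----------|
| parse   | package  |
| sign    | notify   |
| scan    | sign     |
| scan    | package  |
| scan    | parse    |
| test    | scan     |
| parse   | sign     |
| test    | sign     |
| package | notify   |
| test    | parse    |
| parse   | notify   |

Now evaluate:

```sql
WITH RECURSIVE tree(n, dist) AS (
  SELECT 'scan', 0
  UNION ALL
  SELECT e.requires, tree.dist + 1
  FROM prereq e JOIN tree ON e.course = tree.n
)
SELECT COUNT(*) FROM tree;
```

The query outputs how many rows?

11

Base: (scan, dist=0).
Iteration 1: edges from {scan} -> (package, dist=1), (parse, dist=1), (sign, dist=1).
Iteration 2: edges from {package,parse,sign} -> (notify, dist=2) x3, (package, dist=2), (sign, dist=2). [UNION ALL keeps all 5 new rows, including repeats]
Iteration 3: edges from {notify,package,sign} -> (notify, dist=3) x2. [UNION ALL keeps all 2 new rows, including repeats]
Iteration 4: no outgoing edges from {notify}; recursion stops.
Total rows emitted: 11.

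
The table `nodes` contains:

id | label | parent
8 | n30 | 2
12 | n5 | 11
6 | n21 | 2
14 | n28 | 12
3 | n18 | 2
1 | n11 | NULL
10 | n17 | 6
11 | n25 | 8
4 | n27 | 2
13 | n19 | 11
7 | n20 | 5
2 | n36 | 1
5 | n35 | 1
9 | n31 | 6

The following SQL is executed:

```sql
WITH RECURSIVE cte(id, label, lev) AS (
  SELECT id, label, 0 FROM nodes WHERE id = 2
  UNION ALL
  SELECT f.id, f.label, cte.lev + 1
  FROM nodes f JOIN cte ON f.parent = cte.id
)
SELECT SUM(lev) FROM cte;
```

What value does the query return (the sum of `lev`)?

20

Base: id=2 (n36) at lev 0.
Iteration 1: rows with parent in {2} -> n18 (id 3, lev 1), n27 (id 4, lev 1), n21 (id 6, lev 1), n30 (id 8, lev 1).
Iteration 2: rows with parent in {3,4,6,8} -> n31 (id 9, lev 2), n17 (id 10, lev 2), n25 (id 11, lev 2).
Iteration 3: rows with parent in {9,10,11} -> n5 (id 12, lev 3), n19 (id 13, lev 3).
Iteration 4: rows with parent in {12,13} -> n28 (id 14, lev 4).
Iteration 5: no rows with parent in {14}; recursion stops.
SUM(lev) = 0 + 1 + 1 + 1 + 1 + 2 + 2 + 2 + 3 + 3 + 4 = 20.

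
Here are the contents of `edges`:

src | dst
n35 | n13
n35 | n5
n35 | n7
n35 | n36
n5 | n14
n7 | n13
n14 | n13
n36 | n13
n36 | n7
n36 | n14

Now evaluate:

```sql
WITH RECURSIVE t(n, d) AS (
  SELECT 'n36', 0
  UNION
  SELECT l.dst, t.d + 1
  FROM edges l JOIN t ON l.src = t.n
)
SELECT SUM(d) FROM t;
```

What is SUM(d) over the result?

Base: (n36, d=0).
Iteration 1: edges from {n36} -> (n13, d=1), (n14, d=1), (n7, d=1).
Iteration 2: edges from {n13,n14,n7} -> (n13, d=2). [UNION drops 1 duplicate row(s)]
Iteration 3: no outgoing edges from {n13}; recursion stops.
SUM(d) = 0 + 1 + 1 + 1 + 2 = 5.

5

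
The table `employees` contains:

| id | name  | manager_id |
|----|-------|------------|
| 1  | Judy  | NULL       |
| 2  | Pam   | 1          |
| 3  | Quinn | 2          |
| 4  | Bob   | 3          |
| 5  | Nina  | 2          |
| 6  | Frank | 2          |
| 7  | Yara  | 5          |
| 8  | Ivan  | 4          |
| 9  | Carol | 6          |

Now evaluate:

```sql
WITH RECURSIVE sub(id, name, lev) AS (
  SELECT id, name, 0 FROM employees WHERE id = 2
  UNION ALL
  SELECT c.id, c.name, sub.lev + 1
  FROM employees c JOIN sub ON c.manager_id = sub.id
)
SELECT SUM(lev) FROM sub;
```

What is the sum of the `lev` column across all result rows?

Base: id=2 (Pam) at lev 0.
Iteration 1: rows with manager_id in {2} -> Quinn (id 3, lev 1), Nina (id 5, lev 1), Frank (id 6, lev 1).
Iteration 2: rows with manager_id in {3,5,6} -> Bob (id 4, lev 2), Yara (id 7, lev 2), Carol (id 9, lev 2).
Iteration 3: rows with manager_id in {4,7,9} -> Ivan (id 8, lev 3).
Iteration 4: no rows with manager_id in {8}; recursion stops.
SUM(lev) = 0 + 1 + 1 + 1 + 2 + 2 + 2 + 3 = 12.

12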